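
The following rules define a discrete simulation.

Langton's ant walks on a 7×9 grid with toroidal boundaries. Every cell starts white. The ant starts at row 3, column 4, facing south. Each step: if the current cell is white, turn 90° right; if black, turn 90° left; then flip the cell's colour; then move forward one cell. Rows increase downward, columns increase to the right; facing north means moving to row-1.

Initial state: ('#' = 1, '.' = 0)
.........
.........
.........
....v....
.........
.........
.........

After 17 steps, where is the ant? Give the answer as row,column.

t=0: .........
.........
.........
....v....
.........
.........
.........
t=1: .........
.........
.........
...<#....
.........
.........
.........
t=2: .........
.........
...^.....
...##....
.........
.........
.........
t=3: .........
.........
...#>....
...##....
.........
.........
.........
t=4: .........
.........
...##....
...#v....
.........
.........
.........
t=5: .........
.........
...##....
...#.>...
.........
.........
.........
t=6: .........
.........
...##....
...#.#...
.....v...
.........
.........
t=7: .........
.........
...##....
...#.#...
....<#...
.........
.........
t=8: .........
.........
...##....
...#^#...
....##...
.........
.........
t=9: .........
.........
...##....
...##>...
....##...
.........
.........
t=10: .........
.........
...##^...
...##....
....##...
.........
.........
t=11: .........
.........
...###>..
...##....
....##...
.........
.........
t=12: .........
.........
...####..
...##.v..
....##...
.........
.........
t=13: .........
.........
...####..
...##<#..
....##...
.........
.........
t=14: .........
.........
...##^#..
...####..
....##...
.........
.........
t=15: .........
.........
...#<.#..
...####..
....##...
.........
.........
t=16: .........
.........
...#..#..
...#v##..
....##...
.........
.........
t=17: .........
.........
...#..#..
...#.>#..
....##...
.........
.........

3,5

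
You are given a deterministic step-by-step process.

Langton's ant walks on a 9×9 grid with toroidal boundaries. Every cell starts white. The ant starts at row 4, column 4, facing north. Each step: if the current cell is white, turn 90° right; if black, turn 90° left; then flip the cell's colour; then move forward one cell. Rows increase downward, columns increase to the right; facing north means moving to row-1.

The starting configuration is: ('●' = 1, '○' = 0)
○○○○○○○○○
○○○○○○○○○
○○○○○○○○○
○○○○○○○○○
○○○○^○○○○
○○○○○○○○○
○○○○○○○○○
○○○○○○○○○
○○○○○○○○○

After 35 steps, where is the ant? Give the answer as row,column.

[0] ○○○○○○○○○
○○○○○○○○○
○○○○○○○○○
○○○○○○○○○
○○○○^○○○○
○○○○○○○○○
○○○○○○○○○
○○○○○○○○○
○○○○○○○○○
[1] ○○○○○○○○○
○○○○○○○○○
○○○○○○○○○
○○○○○○○○○
○○○○●>○○○
○○○○○○○○○
○○○○○○○○○
○○○○○○○○○
○○○○○○○○○
[2] ○○○○○○○○○
○○○○○○○○○
○○○○○○○○○
○○○○○○○○○
○○○○●●○○○
○○○○○v○○○
○○○○○○○○○
○○○○○○○○○
○○○○○○○○○
[3] ○○○○○○○○○
○○○○○○○○○
○○○○○○○○○
○○○○○○○○○
○○○○●●○○○
○○○○<●○○○
○○○○○○○○○
○○○○○○○○○
○○○○○○○○○
[4] ○○○○○○○○○
○○○○○○○○○
○○○○○○○○○
○○○○○○○○○
○○○○^●○○○
○○○○●●○○○
○○○○○○○○○
○○○○○○○○○
○○○○○○○○○
[5] ○○○○○○○○○
○○○○○○○○○
○○○○○○○○○
○○○○○○○○○
○○○<○●○○○
○○○○●●○○○
○○○○○○○○○
○○○○○○○○○
○○○○○○○○○
[6] ○○○○○○○○○
○○○○○○○○○
○○○○○○○○○
○○○^○○○○○
○○○●○●○○○
○○○○●●○○○
○○○○○○○○○
○○○○○○○○○
○○○○○○○○○
[7] ○○○○○○○○○
○○○○○○○○○
○○○○○○○○○
○○○●>○○○○
○○○●○●○○○
○○○○●●○○○
○○○○○○○○○
○○○○○○○○○
○○○○○○○○○
[8] ○○○○○○○○○
○○○○○○○○○
○○○○○○○○○
○○○●●○○○○
○○○●v●○○○
○○○○●●○○○
○○○○○○○○○
○○○○○○○○○
○○○○○○○○○
[9] ○○○○○○○○○
○○○○○○○○○
○○○○○○○○○
○○○●●○○○○
○○○<●●○○○
○○○○●●○○○
○○○○○○○○○
○○○○○○○○○
○○○○○○○○○
[10] ○○○○○○○○○
○○○○○○○○○
○○○○○○○○○
○○○●●○○○○
○○○○●●○○○
○○○v●●○○○
○○○○○○○○○
○○○○○○○○○
○○○○○○○○○
[11] ○○○○○○○○○
○○○○○○○○○
○○○○○○○○○
○○○●●○○○○
○○○○●●○○○
○○<●●●○○○
○○○○○○○○○
○○○○○○○○○
○○○○○○○○○
[12] ○○○○○○○○○
○○○○○○○○○
○○○○○○○○○
○○○●●○○○○
○○^○●●○○○
○○●●●●○○○
○○○○○○○○○
○○○○○○○○○
○○○○○○○○○
[13] ○○○○○○○○○
○○○○○○○○○
○○○○○○○○○
○○○●●○○○○
○○●>●●○○○
○○●●●●○○○
○○○○○○○○○
○○○○○○○○○
○○○○○○○○○
[14] ○○○○○○○○○
○○○○○○○○○
○○○○○○○○○
○○○●●○○○○
○○●●●●○○○
○○●v●●○○○
○○○○○○○○○
○○○○○○○○○
○○○○○○○○○
[15] ○○○○○○○○○
○○○○○○○○○
○○○○○○○○○
○○○●●○○○○
○○●●●●○○○
○○●○>●○○○
○○○○○○○○○
○○○○○○○○○
○○○○○○○○○
[16] ○○○○○○○○○
○○○○○○○○○
○○○○○○○○○
○○○●●○○○○
○○●●^●○○○
○○●○○●○○○
○○○○○○○○○
○○○○○○○○○
○○○○○○○○○
[17] ○○○○○○○○○
○○○○○○○○○
○○○○○○○○○
○○○●●○○○○
○○●<○●○○○
○○●○○●○○○
○○○○○○○○○
○○○○○○○○○
○○○○○○○○○
[18] ○○○○○○○○○
○○○○○○○○○
○○○○○○○○○
○○○●●○○○○
○○●○○●○○○
○○●v○●○○○
○○○○○○○○○
○○○○○○○○○
○○○○○○○○○
[19] ○○○○○○○○○
○○○○○○○○○
○○○○○○○○○
○○○●●○○○○
○○●○○●○○○
○○<●○●○○○
○○○○○○○○○
○○○○○○○○○
○○○○○○○○○
[20] ○○○○○○○○○
○○○○○○○○○
○○○○○○○○○
○○○●●○○○○
○○●○○●○○○
○○○●○●○○○
○○v○○○○○○
○○○○○○○○○
○○○○○○○○○
[21] ○○○○○○○○○
○○○○○○○○○
○○○○○○○○○
○○○●●○○○○
○○●○○●○○○
○○○●○●○○○
○<●○○○○○○
○○○○○○○○○
○○○○○○○○○
[22] ○○○○○○○○○
○○○○○○○○○
○○○○○○○○○
○○○●●○○○○
○○●○○●○○○
○^○●○●○○○
○●●○○○○○○
○○○○○○○○○
○○○○○○○○○
[23] ○○○○○○○○○
○○○○○○○○○
○○○○○○○○○
○○○●●○○○○
○○●○○●○○○
○●>●○●○○○
○●●○○○○○○
○○○○○○○○○
○○○○○○○○○
[24] ○○○○○○○○○
○○○○○○○○○
○○○○○○○○○
○○○●●○○○○
○○●○○●○○○
○●●●○●○○○
○●v○○○○○○
○○○○○○○○○
○○○○○○○○○
[25] ○○○○○○○○○
○○○○○○○○○
○○○○○○○○○
○○○●●○○○○
○○●○○●○○○
○●●●○●○○○
○●○>○○○○○
○○○○○○○○○
○○○○○○○○○
[26] ○○○○○○○○○
○○○○○○○○○
○○○○○○○○○
○○○●●○○○○
○○●○○●○○○
○●●●○●○○○
○●○●○○○○○
○○○v○○○○○
○○○○○○○○○
[27] ○○○○○○○○○
○○○○○○○○○
○○○○○○○○○
○○○●●○○○○
○○●○○●○○○
○●●●○●○○○
○●○●○○○○○
○○<●○○○○○
○○○○○○○○○
[28] ○○○○○○○○○
○○○○○○○○○
○○○○○○○○○
○○○●●○○○○
○○●○○●○○○
○●●●○●○○○
○●^●○○○○○
○○●●○○○○○
○○○○○○○○○
[29] ○○○○○○○○○
○○○○○○○○○
○○○○○○○○○
○○○●●○○○○
○○●○○●○○○
○●●●○●○○○
○●●>○○○○○
○○●●○○○○○
○○○○○○○○○
[30] ○○○○○○○○○
○○○○○○○○○
○○○○○○○○○
○○○●●○○○○
○○●○○●○○○
○●●^○●○○○
○●●○○○○○○
○○●●○○○○○
○○○○○○○○○
[31] ○○○○○○○○○
○○○○○○○○○
○○○○○○○○○
○○○●●○○○○
○○●○○●○○○
○●<○○●○○○
○●●○○○○○○
○○●●○○○○○
○○○○○○○○○
[32] ○○○○○○○○○
○○○○○○○○○
○○○○○○○○○
○○○●●○○○○
○○●○○●○○○
○●○○○●○○○
○●v○○○○○○
○○●●○○○○○
○○○○○○○○○
[33] ○○○○○○○○○
○○○○○○○○○
○○○○○○○○○
○○○●●○○○○
○○●○○●○○○
○●○○○●○○○
○●○>○○○○○
○○●●○○○○○
○○○○○○○○○
[34] ○○○○○○○○○
○○○○○○○○○
○○○○○○○○○
○○○●●○○○○
○○●○○●○○○
○●○○○●○○○
○●○●○○○○○
○○●v○○○○○
○○○○○○○○○
[35] ○○○○○○○○○
○○○○○○○○○
○○○○○○○○○
○○○●●○○○○
○○●○○●○○○
○●○○○●○○○
○●○●○○○○○
○○●○>○○○○
○○○○○○○○○

7,4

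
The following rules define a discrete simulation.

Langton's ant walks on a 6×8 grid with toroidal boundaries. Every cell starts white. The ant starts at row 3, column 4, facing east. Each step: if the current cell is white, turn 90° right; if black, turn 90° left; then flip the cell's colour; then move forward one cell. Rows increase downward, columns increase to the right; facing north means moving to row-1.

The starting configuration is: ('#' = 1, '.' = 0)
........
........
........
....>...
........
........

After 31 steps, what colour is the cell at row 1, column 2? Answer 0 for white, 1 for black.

gen 0: ........
........
........
....>...
........
........
gen 1: ........
........
........
....#...
....v...
........
gen 2: ........
........
........
....#...
...<#...
........
gen 3: ........
........
........
...^#...
...##...
........
gen 4: ........
........
........
...#>...
...##...
........
gen 5: ........
........
....^...
...#....
...##...
........
gen 6: ........
........
....#>..
...#....
...##...
........
gen 7: ........
........
....##..
...#.v..
...##...
........
gen 8: ........
........
....##..
...#<#..
...##...
........
gen 9: ........
........
....^#..
...###..
...##...
........
gen 10: ........
........
...<.#..
...###..
...##...
........
gen 11: ........
...^....
...#.#..
...###..
...##...
........
gen 12: ........
...#>...
...#.#..
...###..
...##...
........
gen 13: ........
...##...
...#v#..
...###..
...##...
........
gen 14: ........
...##...
...<##..
...###..
...##...
........
gen 15: ........
...##...
....##..
...v##..
...##...
........
gen 16: ........
...##...
....##..
....>#..
...##...
........
gen 17: ........
...##...
....^#..
.....#..
...##...
........
gen 18: ........
...##...
...<.#..
.....#..
...##...
........
gen 19: ........
...^#...
...#.#..
.....#..
...##...
........
gen 20: ........
..<.#...
...#.#..
.....#..
...##...
........
gen 21: ..^.....
..#.#...
...#.#..
.....#..
...##...
........
gen 22: ..#>....
..#.#...
...#.#..
.....#..
...##...
........
gen 23: ..##....
..#v#...
...#.#..
.....#..
...##...
........
gen 24: ..##....
..<##...
...#.#..
.....#..
...##...
........
gen 25: ..##....
...##...
..v#.#..
.....#..
...##...
........
gen 26: ..##....
...##...
.<##.#..
.....#..
...##...
........
gen 27: ..##....
.^.##...
.###.#..
.....#..
...##...
........
gen 28: ..##....
.#>##...
.###.#..
.....#..
...##...
........
gen 29: ..##....
.####...
.#v#.#..
.....#..
...##...
........
gen 30: ..##....
.####...
.#.>.#..
.....#..
...##...
........
gen 31: ..##....
.##^#...
.#...#..
.....#..
...##...
........

1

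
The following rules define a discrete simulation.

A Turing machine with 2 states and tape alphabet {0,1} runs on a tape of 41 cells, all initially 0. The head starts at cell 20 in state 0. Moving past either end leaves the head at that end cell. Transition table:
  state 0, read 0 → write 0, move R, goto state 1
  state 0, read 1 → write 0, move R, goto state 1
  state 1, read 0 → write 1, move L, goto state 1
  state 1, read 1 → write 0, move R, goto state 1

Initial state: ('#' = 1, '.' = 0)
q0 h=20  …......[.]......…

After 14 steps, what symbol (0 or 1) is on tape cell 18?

1

[0] q0 h=20  …......[.]......…
[1] q1 h=21  …......[.]......…
[2] q1 h=20  …......[.]#.....…
[3] q1 h=19  …......[.]##....…
[4] q1 h=18  …......[.]###...…
[5] q1 h=17  …......[.]####..…
[6] q1 h=16  …......[.]#####.…
[7] q1 h=15  …......[.]######…
[8] q1 h=14  …......[.]######…
[9] q1 h=13  …......[.]######…
[10] q1 h=12  …......[.]######…
[11] q1 h=11  …......[.]######…
[12] q1 h=10  …......[.]######…
[13] q1 h= 9  …......[.]######…
[14] q1 h= 8  …......[.]######…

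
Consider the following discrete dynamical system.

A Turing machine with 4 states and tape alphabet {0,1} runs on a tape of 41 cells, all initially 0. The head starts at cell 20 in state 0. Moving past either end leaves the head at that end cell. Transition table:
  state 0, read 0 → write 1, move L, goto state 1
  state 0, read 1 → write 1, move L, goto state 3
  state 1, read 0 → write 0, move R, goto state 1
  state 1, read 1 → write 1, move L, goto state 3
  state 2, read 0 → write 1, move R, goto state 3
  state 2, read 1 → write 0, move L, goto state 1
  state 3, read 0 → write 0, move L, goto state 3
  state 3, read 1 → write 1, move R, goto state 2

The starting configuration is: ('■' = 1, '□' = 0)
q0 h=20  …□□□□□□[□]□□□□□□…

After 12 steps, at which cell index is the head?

step 0: q0 h=20  …□□□□□□[□]□□□□□□…
step 1: q1 h=19  …□□□□□□[□]■□□□□□…
step 2: q1 h=20  …□□□□□□[■]□□□□□□…
step 3: q3 h=19  …□□□□□□[□]■□□□□□…
step 4: q3 h=18  …□□□□□□[□]□■□□□□…
step 5: q3 h=17  …□□□□□□[□]□□■□□□…
step 6: q3 h=16  …□□□□□□[□]□□□■□□…
step 7: q3 h=15  …□□□□□□[□]□□□□■□…
step 8: q3 h=14  …□□□□□□[□]□□□□□■…
step 9: q3 h=13  …□□□□□□[□]□□□□□□…
step 10: q3 h=12  …□□□□□□[□]□□□□□□…
step 11: q3 h=11  …□□□□□□[□]□□□□□□…
step 12: q3 h=10  …□□□□□□[□]□□□□□□…

10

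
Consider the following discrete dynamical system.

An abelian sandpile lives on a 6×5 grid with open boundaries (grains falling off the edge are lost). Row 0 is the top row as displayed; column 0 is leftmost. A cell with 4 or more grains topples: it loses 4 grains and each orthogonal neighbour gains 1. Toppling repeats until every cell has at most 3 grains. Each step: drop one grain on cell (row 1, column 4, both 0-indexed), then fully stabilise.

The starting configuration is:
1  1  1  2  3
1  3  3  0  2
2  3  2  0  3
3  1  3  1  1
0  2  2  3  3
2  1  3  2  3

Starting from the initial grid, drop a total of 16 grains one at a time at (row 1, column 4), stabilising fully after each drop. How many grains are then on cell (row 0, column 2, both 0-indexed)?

3

step 0: 1  1  1  2  3
1  3  3  0  2
2  3  2  0  3
3  1  3  1  1
0  2  2  3  3
2  1  3  2  3
step 1: 1  1  1  2  3
1  3  3  0  3
2  3  2  0  3
3  1  3  1  1
0  2  2  3  3
2  1  3  2  3
step 2: 1  1  1  3  0
1  3  3  1  2
2  3  2  1  0
3  1  3  1  2
0  2  2  3  3
2  1  3  2  3
step 3: 1  1  1  3  0
1  3  3  1  3
2  3  2  1  0
3  1  3  1  2
0  2  2  3  3
2  1  3  2  3
step 4: 1  1  1  3  1
1  3  3  2  0
2  3  2  1  1
3  1  3  1  2
0  2  2  3  3
2  1  3  2  3
step 5: 1  1  1  3  1
1  3  3  2  1
2  3  2  1  1
3  1  3  1  2
0  2  2  3  3
2  1  3  2  3
step 6: 1  1  1  3  1
1  3  3  2  2
2  3  2  1  1
3  1  3  1  2
0  2  2  3  3
2  1  3  2  3
step 7: 1  1  1  3  1
1  3  3  2  3
2  3  2  1  1
3  1  3  1  2
0  2  2  3  3
2  1  3  2  3
step 8: 1  1  1  3  2
1  3  3  3  0
2  3  2  1  2
3  1  3  1  2
0  2  2  3  3
2  1  3  2  3
step 9: 1  1  1  3  2
1  3  3  3  1
2  3  2  1  2
3  1  3  1  2
0  2  2  3  3
2  1  3  2  3
step 10: 1  1  1  3  2
1  3  3  3  2
2  3  2  1  2
3  1  3  1  2
0  2  2  3  3
2  1  3  2  3
step 11: 1  1  1  3  2
1  3  3  3  3
2  3  2  1  2
3  1  3  1  2
0  2  2  3  3
2  1  3  2  3
step 12: 1  2  3  1  0
2  1  2  2  2
3  1  1  3  3
3  3  0  2  2
0  2  3  3  3
2  1  3  2  3
step 13: 1  2  3  1  0
2  1  2  2  3
3  1  1  3  3
3  3  0  2  2
0  2  3  3  3
2  1  3  2  3
step 14: 1  2  3  2  1
2  1  3  0  2
3  1  2  1  1
3  3  0  3  3
0  2  3  3  3
2  1  3  2  3
step 15: 1  2  3  2  1
2  1  3  0  3
3  1  2  1  1
3  3  0  3  3
0  2  3  3  3
2  1  3  2  3
step 16: 1  2  3  2  2
2  1  3  1  0
3  1  2  1  2
3  3  0  3  3
0  2  3  3  3
2  1  3  2  3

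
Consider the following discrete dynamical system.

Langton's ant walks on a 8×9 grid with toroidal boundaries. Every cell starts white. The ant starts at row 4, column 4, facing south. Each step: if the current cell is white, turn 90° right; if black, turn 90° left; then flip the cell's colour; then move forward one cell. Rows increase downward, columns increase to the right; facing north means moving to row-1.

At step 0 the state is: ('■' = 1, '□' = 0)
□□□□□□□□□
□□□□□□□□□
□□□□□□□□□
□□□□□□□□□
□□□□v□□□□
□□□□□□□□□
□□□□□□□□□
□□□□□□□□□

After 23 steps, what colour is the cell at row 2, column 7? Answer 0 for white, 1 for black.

gen 0: □□□□□□□□□
□□□□□□□□□
□□□□□□□□□
□□□□□□□□□
□□□□v□□□□
□□□□□□□□□
□□□□□□□□□
□□□□□□□□□
gen 1: □□□□□□□□□
□□□□□□□□□
□□□□□□□□□
□□□□□□□□□
□□□<■□□□□
□□□□□□□□□
□□□□□□□□□
□□□□□□□□□
gen 2: □□□□□□□□□
□□□□□□□□□
□□□□□□□□□
□□□^□□□□□
□□□■■□□□□
□□□□□□□□□
□□□□□□□□□
□□□□□□□□□
gen 3: □□□□□□□□□
□□□□□□□□□
□□□□□□□□□
□□□■>□□□□
□□□■■□□□□
□□□□□□□□□
□□□□□□□□□
□□□□□□□□□
gen 4: □□□□□□□□□
□□□□□□□□□
□□□□□□□□□
□□□■■□□□□
□□□■v□□□□
□□□□□□□□□
□□□□□□□□□
□□□□□□□□□
gen 5: □□□□□□□□□
□□□□□□□□□
□□□□□□□□□
□□□■■□□□□
□□□■□>□□□
□□□□□□□□□
□□□□□□□□□
□□□□□□□□□
gen 6: □□□□□□□□□
□□□□□□□□□
□□□□□□□□□
□□□■■□□□□
□□□■□■□□□
□□□□□v□□□
□□□□□□□□□
□□□□□□□□□
gen 7: □□□□□□□□□
□□□□□□□□□
□□□□□□□□□
□□□■■□□□□
□□□■□■□□□
□□□□<■□□□
□□□□□□□□□
□□□□□□□□□
gen 8: □□□□□□□□□
□□□□□□□□□
□□□□□□□□□
□□□■■□□□□
□□□■^■□□□
□□□□■■□□□
□□□□□□□□□
□□□□□□□□□
gen 9: □□□□□□□□□
□□□□□□□□□
□□□□□□□□□
□□□■■□□□□
□□□■■>□□□
□□□□■■□□□
□□□□□□□□□
□□□□□□□□□
gen 10: □□□□□□□□□
□□□□□□□□□
□□□□□□□□□
□□□■■^□□□
□□□■■□□□□
□□□□■■□□□
□□□□□□□□□
□□□□□□□□□
gen 11: □□□□□□□□□
□□□□□□□□□
□□□□□□□□□
□□□■■■>□□
□□□■■□□□□
□□□□■■□□□
□□□□□□□□□
□□□□□□□□□
gen 12: □□□□□□□□□
□□□□□□□□□
□□□□□□□□□
□□□■■■■□□
□□□■■□v□□
□□□□■■□□□
□□□□□□□□□
□□□□□□□□□
gen 13: □□□□□□□□□
□□□□□□□□□
□□□□□□□□□
□□□■■■■□□
□□□■■<■□□
□□□□■■□□□
□□□□□□□□□
□□□□□□□□□
gen 14: □□□□□□□□□
□□□□□□□□□
□□□□□□□□□
□□□■■^■□□
□□□■■■■□□
□□□□■■□□□
□□□□□□□□□
□□□□□□□□□
gen 15: □□□□□□□□□
□□□□□□□□□
□□□□□□□□□
□□□■<□■□□
□□□■■■■□□
□□□□■■□□□
□□□□□□□□□
□□□□□□□□□
gen 16: □□□□□□□□□
□□□□□□□□□
□□□□□□□□□
□□□■□□■□□
□□□■v■■□□
□□□□■■□□□
□□□□□□□□□
□□□□□□□□□
gen 17: □□□□□□□□□
□□□□□□□□□
□□□□□□□□□
□□□■□□■□□
□□□■□>■□□
□□□□■■□□□
□□□□□□□□□
□□□□□□□□□
gen 18: □□□□□□□□□
□□□□□□□□□
□□□□□□□□□
□□□■□^■□□
□□□■□□■□□
□□□□■■□□□
□□□□□□□□□
□□□□□□□□□
gen 19: □□□□□□□□□
□□□□□□□□□
□□□□□□□□□
□□□■□■>□□
□□□■□□■□□
□□□□■■□□□
□□□□□□□□□
□□□□□□□□□
gen 20: □□□□□□□□□
□□□□□□□□□
□□□□□□^□□
□□□■□■□□□
□□□■□□■□□
□□□□■■□□□
□□□□□□□□□
□□□□□□□□□
gen 21: □□□□□□□□□
□□□□□□□□□
□□□□□□■>□
□□□■□■□□□
□□□■□□■□□
□□□□■■□□□
□□□□□□□□□
□□□□□□□□□
gen 22: □□□□□□□□□
□□□□□□□□□
□□□□□□■■□
□□□■□■□v□
□□□■□□■□□
□□□□■■□□□
□□□□□□□□□
□□□□□□□□□
gen 23: □□□□□□□□□
□□□□□□□□□
□□□□□□■■□
□□□■□■<■□
□□□■□□■□□
□□□□■■□□□
□□□□□□□□□
□□□□□□□□□

1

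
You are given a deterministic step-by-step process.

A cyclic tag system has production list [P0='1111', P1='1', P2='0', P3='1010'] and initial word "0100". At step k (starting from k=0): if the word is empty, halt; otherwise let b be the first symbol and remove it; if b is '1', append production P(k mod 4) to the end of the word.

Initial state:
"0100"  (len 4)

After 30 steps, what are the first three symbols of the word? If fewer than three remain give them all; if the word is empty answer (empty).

0) "0100"  (len 4)
1) "100"  (len 3)
2) "001"  (len 3)
3) "01"  (len 2)
4) "1"  (len 1)
5) "1111"  (len 4)
6) "1111"  (len 4)
7) "1110"  (len 4)
8) "1101010"  (len 7)
9) "1010101111"  (len 10)
10) "0101011111"  (len 10)
11) "101011111"  (len 9)
12) "010111111010"  (len 12)
13) "10111111010"  (len 11)
14) "01111110101"  (len 11)
15) "1111110101"  (len 10)
16) "1111101011010"  (len 13)
17) "1111010110101111"  (len 16)
18) "1110101101011111"  (len 16)
19) "1101011010111110"  (len 16)
20) "1010110101111101010"  (len 19)
21) "0101101011111010101111"  (len 22)
22) "101101011111010101111"  (len 21)
23) "011010111110101011110"  (len 21)
24) "11010111110101011110"  (len 20)
25) "10101111101010111101111"  (len 23)
26) "01011111010101111011111"  (len 23)
27) "1011111010101111011111"  (len 22)
28) "0111110101011110111111010"  (len 25)
29) "111110101011110111111010"  (len 24)
30) "111101010111101111110101"  (len 24)

111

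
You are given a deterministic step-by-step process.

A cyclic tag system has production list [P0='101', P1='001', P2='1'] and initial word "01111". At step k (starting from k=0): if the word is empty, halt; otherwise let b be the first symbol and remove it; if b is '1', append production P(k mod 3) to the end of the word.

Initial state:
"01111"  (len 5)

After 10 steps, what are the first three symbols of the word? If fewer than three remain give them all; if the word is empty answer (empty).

010

[0] "01111"  (len 5)
[1] "1111"  (len 4)
[2] "111001"  (len 6)
[3] "110011"  (len 6)
[4] "10011101"  (len 8)
[5] "0011101001"  (len 10)
[6] "011101001"  (len 9)
[7] "11101001"  (len 8)
[8] "1101001001"  (len 10)
[9] "1010010011"  (len 10)
[10] "010010011101"  (len 12)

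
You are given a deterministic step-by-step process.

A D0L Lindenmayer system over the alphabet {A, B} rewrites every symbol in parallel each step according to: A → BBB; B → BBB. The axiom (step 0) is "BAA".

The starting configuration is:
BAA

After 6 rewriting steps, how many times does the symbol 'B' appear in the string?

2187

[0] BAA
[1] BBBBBBBBB
[2] BBBBBBBBBBBBBBBBBBBBBBBBBBB
[3] BBBBBBBBBBBBBBBBBBBBBBBBBBBBBBBBBBBBBBBBBBBBBBBBBBBBBBBBBBBBBBBBBBBBBBBBBBBBBBBBB
[4] BBBBBBBBBBBBBBBBBBBBBBBBBBBBBBBBBBBBBBBBBBBBBBBBBBBBBBBBBB…BBBBBBBBBBBBBBBBBBBBBBBBBBBBBBBBBBBBBBBBBBBBBBBBBBBBBBBBBB  (len 243)
[5] BBBBBBBBBBBBBBBBBBBBBBBBBBBBBBBBBBBBBBBBBBBBBBBBBBBBBBBBBB…BBBBBBBBBBBBBBBBBBBBBBBBBBBBBBBBBBBBBBBBBBBBBBBBBBBBBBBBBB  (len 729)
[6] BBBBBBBBBBBBBBBBBBBBBBBBBBBBBBBBBBBBBBBBBBBBBBBBBBBBBBBBBB…BBBBBBBBBBBBBBBBBBBBBBBBBBBBBBBBBBBBBBBBBBBBBBBBBBBBBBBBBB  (len 2187)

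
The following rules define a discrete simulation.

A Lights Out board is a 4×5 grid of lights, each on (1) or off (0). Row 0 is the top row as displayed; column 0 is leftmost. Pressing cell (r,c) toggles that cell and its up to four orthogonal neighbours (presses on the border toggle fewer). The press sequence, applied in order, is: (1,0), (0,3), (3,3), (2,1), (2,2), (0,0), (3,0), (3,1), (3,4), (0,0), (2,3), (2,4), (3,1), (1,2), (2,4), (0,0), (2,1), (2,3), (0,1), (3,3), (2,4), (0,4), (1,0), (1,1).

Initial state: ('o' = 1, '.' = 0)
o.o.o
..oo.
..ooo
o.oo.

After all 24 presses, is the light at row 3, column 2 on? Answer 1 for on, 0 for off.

k=0  o.o.o
..oo.
..ooo
o.oo.
k=1  ..o.o
oooo.
o.ooo
o.oo.
k=2  ...o.
ooo..
o.ooo
o.oo.
k=3  ...o.
ooo..
o.o.o
o...o
k=4  ...o.
o.o..
.o..o
oo..o
k=5  ...o.
o....
..ooo
ooo.o
k=6  oo.o.
.....
..ooo
ooo.o
k=7  oo.o.
.....
o.ooo
..o.o
k=8  oo.o.
.....
ooooo
oo..o
k=9  oo.o.
.....
oooo.
oo.o.
k=10  ...o.
o....
oooo.
oo.o.
k=11  ...o.
o..o.
oo..o
oo...
k=12  ...o.
o..oo
oo.o.
oo..o
k=13  ...o.
o..oo
o..o.
..o.o
k=14  ..oo.
ooo.o
o.oo.
..o.o
k=15  ..oo.
ooo..
o.o.o
..o..
k=16  oooo.
.oo..
o.o.o
..o..
k=17  oooo.
..o..
.o..o
.oo..
k=18  oooo.
..oo.
.ooo.
.ooo.
k=19  ...o.
.ooo.
.ooo.
.ooo.
k=20  ...o.
.ooo.
.oo..
.o..o
k=21  ...o.
.oooo
.oooo
.o...
k=22  ....o
.ooo.
.oooo
.o...
k=23  o...o
o.oo.
ooooo
.o...
k=24  oo..o
.o.o.
o.ooo
.o...

0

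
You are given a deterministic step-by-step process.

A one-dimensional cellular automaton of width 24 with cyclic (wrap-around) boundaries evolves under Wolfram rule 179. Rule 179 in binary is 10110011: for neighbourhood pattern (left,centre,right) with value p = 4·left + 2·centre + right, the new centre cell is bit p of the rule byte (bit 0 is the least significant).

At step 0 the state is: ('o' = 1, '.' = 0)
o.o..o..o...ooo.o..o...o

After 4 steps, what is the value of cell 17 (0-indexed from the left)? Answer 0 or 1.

gen 0: o.o..o..o...ooo.o..o...o
gen 1: .o.oo.oo.ooo.o.o.oo.ooo.
gen 2: o.o..o..o.o.o.o.o..o.o.o
gen 3: .o.oo.oo.o.o.o.o.oo.o.o.
gen 4: o.o..o..o.o.o.o.o..o.o.o

0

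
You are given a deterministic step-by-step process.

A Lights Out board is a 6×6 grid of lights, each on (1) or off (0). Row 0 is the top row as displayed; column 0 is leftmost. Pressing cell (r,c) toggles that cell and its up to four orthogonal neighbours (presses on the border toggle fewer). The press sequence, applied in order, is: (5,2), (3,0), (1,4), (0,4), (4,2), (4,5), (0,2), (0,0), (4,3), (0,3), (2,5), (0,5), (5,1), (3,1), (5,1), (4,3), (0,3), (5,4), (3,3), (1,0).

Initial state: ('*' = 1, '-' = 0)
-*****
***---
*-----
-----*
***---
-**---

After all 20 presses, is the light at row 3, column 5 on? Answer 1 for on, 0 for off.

0) -*****
***---
*-----
-----*
***---
-**---
1) -*****
***---
*-----
-----*
**----
---*--
2) -*****
***---
------
**---*
-*----
---*--
3) -***-*
******
----*-
**---*
-*----
---*--
4) -**-*-
****-*
----*-
**---*
-*----
---*--
5) -**-*-
****-*
----*-
***--*
--**--
--**--
6) -**-*-
****-*
----*-
***---
--****
--**-*
7) ---**-
**-*-*
----*-
***---
--****
--**-*
8) **-**-
-*-*-*
----*-
***---
--****
--**-*
9) **-**-
-*-*-*
----*-
****--
-----*
--*--*
10) ***---
-*---*
----*-
****--
-----*
--*--*
11) ***---
-*----
-----*
****-*
-----*
--*--*
12) ***-**
-*---*
-----*
****-*
-----*
--*--*
13) ***-**
-*---*
-----*
****-*
-*---*
**---*
14) ***-**
-*---*
-*---*
---*-*
-----*
**---*
15) ***-**
-*---*
-*---*
---*-*
-*---*
--*--*
16) ***-**
-*---*
-*---*
-----*
-*****
--**-*
17) **-*-*
-*-*-*
-*---*
-----*
-*****
--**-*
18) **-*-*
-*-*-*
-*---*
-----*
-***-*
--*-*-
19) **-*-*
-*-*-*
-*-*-*
--****
-**--*
--*-*-
20) -*-*-*
*--*-*
**-*-*
--****
-**--*
--*-*-

1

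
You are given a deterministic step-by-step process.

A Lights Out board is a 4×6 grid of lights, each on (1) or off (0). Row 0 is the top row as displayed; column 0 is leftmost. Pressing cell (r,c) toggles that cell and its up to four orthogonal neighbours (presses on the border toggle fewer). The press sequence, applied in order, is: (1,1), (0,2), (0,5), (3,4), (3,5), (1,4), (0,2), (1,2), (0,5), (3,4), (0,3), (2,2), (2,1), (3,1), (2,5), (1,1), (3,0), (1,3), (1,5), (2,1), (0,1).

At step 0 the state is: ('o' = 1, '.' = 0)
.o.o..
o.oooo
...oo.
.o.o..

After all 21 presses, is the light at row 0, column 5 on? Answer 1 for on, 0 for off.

1

gen 0: .o.o..
o.oooo
...oo.
.o.o..
gen 1: ...o..
.o.ooo
.o.oo.
.o.o..
gen 2: .oo...
.ooooo
.o.oo.
.o.o..
gen 3: .oo.oo
.oooo.
.o.oo.
.o.o..
gen 4: .oo.oo
.oooo.
.o.o..
.o..oo
gen 5: .oo.oo
.oooo.
.o.o.o
.o....
gen 6: .oo..o
.oo..o
.o.ooo
.o....
gen 7: ...o.o
.o...o
.o.ooo
.o....
gen 8: ..oo.o
..oo.o
.ooooo
.o....
gen 9: ..ooo.
..oo..
.ooooo
.o....
gen 10: ..ooo.
..oo..
.ooo.o
.o.ooo
gen 11: ......
..o...
.ooo.o
.o.ooo
gen 12: ......
......
.....o
.ooooo
gen 13: ......
.o....
ooo..o
..oooo
gen 14: ......
.o....
o.o..o
oo.ooo
gen 15: ......
.o...o
o.o.o.
oo.oo.
gen 16: .o....
o.o..o
ooo.o.
oo.oo.
gen 17: .o....
o.o..o
.oo.o.
...oo.
gen 18: .o.o..
o..ooo
.oooo.
...oo.
gen 19: .o.o.o
o..o..
.ooooo
...oo.
gen 20: .o.o.o
oo.o..
o..ooo
.o.oo.
gen 21: o.oo.o
o..o..
o..ooo
.o.oo.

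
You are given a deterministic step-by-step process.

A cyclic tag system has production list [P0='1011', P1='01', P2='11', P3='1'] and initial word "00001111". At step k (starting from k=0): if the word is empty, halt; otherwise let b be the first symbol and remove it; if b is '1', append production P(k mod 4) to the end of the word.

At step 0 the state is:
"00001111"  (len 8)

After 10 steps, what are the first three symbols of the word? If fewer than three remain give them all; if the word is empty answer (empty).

110

[0] "00001111"  (len 8)
[1] "0001111"  (len 7)
[2] "001111"  (len 6)
[3] "01111"  (len 5)
[4] "1111"  (len 4)
[5] "1111011"  (len 7)
[6] "11101101"  (len 8)
[7] "110110111"  (len 9)
[8] "101101111"  (len 9)
[9] "011011111011"  (len 12)
[10] "11011111011"  (len 11)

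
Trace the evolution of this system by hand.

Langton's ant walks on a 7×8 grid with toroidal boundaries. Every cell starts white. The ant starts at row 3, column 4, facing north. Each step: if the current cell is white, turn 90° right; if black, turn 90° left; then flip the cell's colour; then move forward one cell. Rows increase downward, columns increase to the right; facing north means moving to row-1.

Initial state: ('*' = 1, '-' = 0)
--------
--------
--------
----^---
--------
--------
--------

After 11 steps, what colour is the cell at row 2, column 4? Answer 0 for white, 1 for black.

0) --------
--------
--------
----^---
--------
--------
--------
1) --------
--------
--------
----*>--
--------
--------
--------
2) --------
--------
--------
----**--
-----v--
--------
--------
3) --------
--------
--------
----**--
----<*--
--------
--------
4) --------
--------
--------
----^*--
----**--
--------
--------
5) --------
--------
--------
---<-*--
----**--
--------
--------
6) --------
--------
---^----
---*-*--
----**--
--------
--------
7) --------
--------
---*>---
---*-*--
----**--
--------
--------
8) --------
--------
---**---
---*v*--
----**--
--------
--------
9) --------
--------
---**---
---<**--
----**--
--------
--------
10) --------
--------
---**---
----**--
---v**--
--------
--------
11) --------
--------
---**---
----**--
--<***--
--------
--------

1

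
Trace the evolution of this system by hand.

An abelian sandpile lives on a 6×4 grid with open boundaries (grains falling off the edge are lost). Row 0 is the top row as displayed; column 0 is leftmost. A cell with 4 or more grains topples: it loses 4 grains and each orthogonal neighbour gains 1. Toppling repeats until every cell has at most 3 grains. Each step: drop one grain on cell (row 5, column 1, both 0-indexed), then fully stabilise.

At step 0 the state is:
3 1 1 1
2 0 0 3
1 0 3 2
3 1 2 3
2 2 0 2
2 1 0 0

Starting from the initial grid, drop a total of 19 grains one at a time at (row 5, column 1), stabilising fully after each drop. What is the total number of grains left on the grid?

41

t=0: 3 1 1 1
2 0 0 3
1 0 3 2
3 1 2 3
2 2 0 2
2 1 0 0
t=1: 3 1 1 1
2 0 0 3
1 0 3 2
3 1 2 3
2 2 0 2
2 2 0 0
t=2: 3 1 1 1
2 0 0 3
1 0 3 2
3 1 2 3
2 2 0 2
2 3 0 0
t=3: 3 1 1 1
2 0 0 3
1 0 3 2
3 1 2 3
2 3 0 2
3 0 1 0
t=4: 3 1 1 1
2 0 0 3
1 0 3 2
3 1 2 3
2 3 0 2
3 1 1 0
t=5: 3 1 1 1
2 0 0 3
1 0 3 2
3 1 2 3
2 3 0 2
3 2 1 0
t=6: 3 1 1 1
2 0 0 3
1 0 3 2
3 1 2 3
2 3 0 2
3 3 1 0
t=7: 3 1 1 1
2 0 0 3
2 0 3 2
0 3 2 3
1 1 1 2
1 2 2 0
t=8: 3 1 1 1
2 0 0 3
2 0 3 2
0 3 2 3
1 1 1 2
1 3 2 0
t=9: 3 1 1 1
2 0 0 3
2 0 3 2
0 3 2 3
1 2 1 2
2 0 3 0
t=10: 3 1 1 1
2 0 0 3
2 0 3 2
0 3 2 3
1 2 1 2
2 1 3 0
t=11: 3 1 1 1
2 0 0 3
2 0 3 2
0 3 2 3
1 2 1 2
2 2 3 0
t=12: 3 1 1 1
2 0 0 3
2 0 3 2
0 3 2 3
1 2 1 2
2 3 3 0
t=13: 3 1 1 1
2 0 0 3
2 0 3 2
0 3 2 3
1 3 2 2
3 1 0 1
t=14: 3 1 1 1
2 0 0 3
2 0 3 2
0 3 2 3
1 3 2 2
3 2 0 1
t=15: 3 1 1 1
2 0 0 3
2 0 3 2
0 3 2 3
1 3 2 2
3 3 0 1
t=16: 3 1 1 1
2 0 0 3
2 1 3 2
1 0 3 3
3 1 3 2
0 2 1 1
t=17: 3 1 1 1
2 0 0 3
2 1 3 2
1 0 3 3
3 1 3 2
0 3 1 1
t=18: 3 1 1 1
2 0 0 3
2 1 3 2
1 0 3 3
3 2 3 2
1 0 2 1
t=19: 3 1 1 1
2 0 0 3
2 1 3 2
1 0 3 3
3 2 3 2
1 1 2 1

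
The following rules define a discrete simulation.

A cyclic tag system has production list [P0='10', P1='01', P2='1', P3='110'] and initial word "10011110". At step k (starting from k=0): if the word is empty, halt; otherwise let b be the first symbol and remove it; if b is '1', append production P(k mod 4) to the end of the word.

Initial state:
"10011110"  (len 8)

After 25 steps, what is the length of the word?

11

t=0: "10011110"  (len 8)
t=1: "001111010"  (len 9)
t=2: "01111010"  (len 8)
t=3: "1111010"  (len 7)
t=4: "111010110"  (len 9)
t=5: "1101011010"  (len 10)
t=6: "10101101001"  (len 11)
t=7: "01011010011"  (len 11)
t=8: "1011010011"  (len 10)
t=9: "01101001110"  (len 11)
t=10: "1101001110"  (len 10)
t=11: "1010011101"  (len 10)
t=12: "010011101110"  (len 12)
t=13: "10011101110"  (len 11)
t=14: "001110111001"  (len 12)
t=15: "01110111001"  (len 11)
t=16: "1110111001"  (len 10)
t=17: "11011100110"  (len 11)
t=18: "101110011001"  (len 12)
t=19: "011100110011"  (len 12)
t=20: "11100110011"  (len 11)
t=21: "110011001110"  (len 12)
t=22: "1001100111001"  (len 13)
t=23: "0011001110011"  (len 13)
t=24: "011001110011"  (len 12)
t=25: "11001110011"  (len 11)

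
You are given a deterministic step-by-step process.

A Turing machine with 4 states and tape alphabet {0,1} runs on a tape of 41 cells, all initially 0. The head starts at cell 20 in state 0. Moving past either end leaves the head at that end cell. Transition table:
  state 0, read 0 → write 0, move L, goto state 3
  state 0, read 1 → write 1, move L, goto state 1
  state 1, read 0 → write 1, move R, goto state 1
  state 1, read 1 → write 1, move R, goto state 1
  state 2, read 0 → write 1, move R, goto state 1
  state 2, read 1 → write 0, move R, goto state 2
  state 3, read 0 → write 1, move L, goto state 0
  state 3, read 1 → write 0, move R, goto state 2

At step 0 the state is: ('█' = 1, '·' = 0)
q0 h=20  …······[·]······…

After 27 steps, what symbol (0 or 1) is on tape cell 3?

[0] q0 h=20  …······[·]······…
[1] q3 h=19  …······[·]······…
[2] q0 h=18  …······[·]█·····…
[3] q3 h=17  …······[·]·█····…
[4] q0 h=16  …······[·]█·█···…
[5] q3 h=15  …······[·]·█·█··…
[6] q0 h=14  …······[·]█·█·█·…
[7] q3 h=13  …······[·]·█·█·█…
[8] q0 h=12  …······[·]█·█·█·…
[9] q3 h=11  …······[·]·█·█·█…
[10] q0 h=10  …······[·]█·█·█·…
[11] q3 h= 9  …······[·]·█·█·█…
[12] q0 h= 8  …······[·]█·█·█·…
[13] q3 h= 7  …······[·]·█·█·█…
[14] q0 h= 6  |······[·]█·█·█·…
[15] q3 h= 5  |·····[·]·█·█·█…
[16] q0 h= 4  |····[·]█·█·█·…
[17] q3 h= 3  |···[·]·█·█·█…
[18] q0 h= 2  |··[·]█·█·█·…
[19] q3 h= 1  |·[·]·█·█·█…
[20] q0 h= 0  |[·]█·█·█·…
[21] q3 h= 0  |[·]█·█·█·…
[22] q0 h= 0  |[█]█·█·█·…
[23] q1 h= 0  |[█]█·█·█·…
[24] q1 h= 1  |█[█]·█·█·█…
[25] q1 h= 2  |██[·]█·█·█·…
[26] q1 h= 3  |███[█]·█·█·█…
[27] q1 h= 4  |████[·]█·█·█·…

1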